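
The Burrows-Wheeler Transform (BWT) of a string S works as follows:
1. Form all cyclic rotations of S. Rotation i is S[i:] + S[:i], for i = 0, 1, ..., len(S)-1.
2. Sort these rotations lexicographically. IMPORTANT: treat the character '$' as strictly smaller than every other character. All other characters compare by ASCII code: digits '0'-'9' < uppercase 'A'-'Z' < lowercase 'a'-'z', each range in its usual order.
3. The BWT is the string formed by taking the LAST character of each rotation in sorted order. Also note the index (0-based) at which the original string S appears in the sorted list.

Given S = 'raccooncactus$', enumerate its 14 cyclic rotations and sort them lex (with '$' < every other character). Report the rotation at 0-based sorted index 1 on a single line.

Answer: accooncactus$r

Derivation:
All 14 rotations (rotation i = S[i:]+S[:i]):
  rot[0] = raccooncactus$
  rot[1] = accooncactus$r
  rot[2] = ccooncactus$ra
  rot[3] = cooncactus$rac
  rot[4] = ooncactus$racc
  rot[5] = oncactus$racco
  rot[6] = ncactus$raccoo
  rot[7] = cactus$raccoon
  rot[8] = actus$raccoonc
  rot[9] = ctus$raccoonca
  rot[10] = tus$raccooncac
  rot[11] = us$raccooncact
  rot[12] = s$raccooncactu
  rot[13] = $raccooncactus
Sorted (with $ < everything):
  sorted[0] = $raccooncactus
  sorted[1] = accooncactus$r
  sorted[2] = actus$raccoonc
  sorted[3] = cactus$raccoon
  sorted[4] = ccooncactus$ra
  sorted[5] = cooncactus$rac
  sorted[6] = ctus$raccoonca
  sorted[7] = ncactus$raccoo
  sorted[8] = oncactus$racco
  sorted[9] = ooncactus$racc
  sorted[10] = raccooncactus$
  sorted[11] = s$raccooncactu
  sorted[12] = tus$raccooncac
  sorted[13] = us$raccooncact
sorted[1] = accooncactus$r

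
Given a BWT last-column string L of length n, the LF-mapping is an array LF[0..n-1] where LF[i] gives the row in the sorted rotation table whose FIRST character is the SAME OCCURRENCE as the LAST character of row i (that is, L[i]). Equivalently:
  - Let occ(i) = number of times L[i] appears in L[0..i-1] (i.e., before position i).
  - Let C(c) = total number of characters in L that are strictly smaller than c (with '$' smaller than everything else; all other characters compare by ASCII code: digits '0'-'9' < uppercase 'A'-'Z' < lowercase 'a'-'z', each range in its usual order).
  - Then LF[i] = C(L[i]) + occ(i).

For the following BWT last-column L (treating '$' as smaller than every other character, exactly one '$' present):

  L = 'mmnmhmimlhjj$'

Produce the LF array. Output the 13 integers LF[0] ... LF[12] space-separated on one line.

Answer: 7 8 12 9 1 10 3 11 6 2 4 5 0

Derivation:
Char counts: '$':1, 'h':2, 'i':1, 'j':2, 'l':1, 'm':5, 'n':1
C (first-col start): C('$')=0, C('h')=1, C('i')=3, C('j')=4, C('l')=6, C('m')=7, C('n')=12
L[0]='m': occ=0, LF[0]=C('m')+0=7+0=7
L[1]='m': occ=1, LF[1]=C('m')+1=7+1=8
L[2]='n': occ=0, LF[2]=C('n')+0=12+0=12
L[3]='m': occ=2, LF[3]=C('m')+2=7+2=9
L[4]='h': occ=0, LF[4]=C('h')+0=1+0=1
L[5]='m': occ=3, LF[5]=C('m')+3=7+3=10
L[6]='i': occ=0, LF[6]=C('i')+0=3+0=3
L[7]='m': occ=4, LF[7]=C('m')+4=7+4=11
L[8]='l': occ=0, LF[8]=C('l')+0=6+0=6
L[9]='h': occ=1, LF[9]=C('h')+1=1+1=2
L[10]='j': occ=0, LF[10]=C('j')+0=4+0=4
L[11]='j': occ=1, LF[11]=C('j')+1=4+1=5
L[12]='$': occ=0, LF[12]=C('$')+0=0+0=0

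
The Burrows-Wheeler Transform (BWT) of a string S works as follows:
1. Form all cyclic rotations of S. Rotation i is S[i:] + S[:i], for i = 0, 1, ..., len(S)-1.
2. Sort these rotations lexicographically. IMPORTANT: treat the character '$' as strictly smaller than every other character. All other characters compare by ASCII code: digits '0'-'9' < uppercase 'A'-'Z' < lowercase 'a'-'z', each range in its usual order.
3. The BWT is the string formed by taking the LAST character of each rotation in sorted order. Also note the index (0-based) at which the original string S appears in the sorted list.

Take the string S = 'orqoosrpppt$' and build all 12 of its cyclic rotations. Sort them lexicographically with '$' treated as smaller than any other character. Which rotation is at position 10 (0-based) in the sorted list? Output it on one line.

All 12 rotations (rotation i = S[i:]+S[:i]):
  rot[0] = orqoosrpppt$
  rot[1] = rqoosrpppt$o
  rot[2] = qoosrpppt$or
  rot[3] = oosrpppt$orq
  rot[4] = osrpppt$orqo
  rot[5] = srpppt$orqoo
  rot[6] = rpppt$orqoos
  rot[7] = pppt$orqoosr
  rot[8] = ppt$orqoosrp
  rot[9] = pt$orqoosrpp
  rot[10] = t$orqoosrppp
  rot[11] = $orqoosrpppt
Sorted (with $ < everything):
  sorted[0] = $orqoosrpppt
  sorted[1] = oosrpppt$orq
  sorted[2] = orqoosrpppt$
  sorted[3] = osrpppt$orqo
  sorted[4] = pppt$orqoosr
  sorted[5] = ppt$orqoosrp
  sorted[6] = pt$orqoosrpp
  sorted[7] = qoosrpppt$or
  sorted[8] = rpppt$orqoos
  sorted[9] = rqoosrpppt$o
  sorted[10] = srpppt$orqoo
  sorted[11] = t$orqoosrppp
sorted[10] = srpppt$orqoo

Answer: srpppt$orqoo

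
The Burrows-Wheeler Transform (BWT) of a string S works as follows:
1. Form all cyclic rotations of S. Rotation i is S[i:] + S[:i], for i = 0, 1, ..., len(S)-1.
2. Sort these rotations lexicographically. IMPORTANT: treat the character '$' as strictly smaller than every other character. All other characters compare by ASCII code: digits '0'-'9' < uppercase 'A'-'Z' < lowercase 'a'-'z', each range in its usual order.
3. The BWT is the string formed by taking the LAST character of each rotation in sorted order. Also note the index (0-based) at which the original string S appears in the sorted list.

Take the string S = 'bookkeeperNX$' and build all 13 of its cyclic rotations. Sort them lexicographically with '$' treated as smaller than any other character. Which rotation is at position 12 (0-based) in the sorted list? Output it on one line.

Answer: rNX$bookkeepe

Derivation:
All 13 rotations (rotation i = S[i:]+S[:i]):
  rot[0] = bookkeeperNX$
  rot[1] = ookkeeperNX$b
  rot[2] = okkeeperNX$bo
  rot[3] = kkeeperNX$boo
  rot[4] = keeperNX$book
  rot[5] = eeperNX$bookk
  rot[6] = eperNX$bookke
  rot[7] = perNX$bookkee
  rot[8] = erNX$bookkeep
  rot[9] = rNX$bookkeepe
  rot[10] = NX$bookkeeper
  rot[11] = X$bookkeeperN
  rot[12] = $bookkeeperNX
Sorted (with $ < everything):
  sorted[0] = $bookkeeperNX
  sorted[1] = NX$bookkeeper
  sorted[2] = X$bookkeeperN
  sorted[3] = bookkeeperNX$
  sorted[4] = eeperNX$bookk
  sorted[5] = eperNX$bookke
  sorted[6] = erNX$bookkeep
  sorted[7] = keeperNX$book
  sorted[8] = kkeeperNX$boo
  sorted[9] = okkeeperNX$bo
  sorted[10] = ookkeeperNX$b
  sorted[11] = perNX$bookkee
  sorted[12] = rNX$bookkeepe
sorted[12] = rNX$bookkeepe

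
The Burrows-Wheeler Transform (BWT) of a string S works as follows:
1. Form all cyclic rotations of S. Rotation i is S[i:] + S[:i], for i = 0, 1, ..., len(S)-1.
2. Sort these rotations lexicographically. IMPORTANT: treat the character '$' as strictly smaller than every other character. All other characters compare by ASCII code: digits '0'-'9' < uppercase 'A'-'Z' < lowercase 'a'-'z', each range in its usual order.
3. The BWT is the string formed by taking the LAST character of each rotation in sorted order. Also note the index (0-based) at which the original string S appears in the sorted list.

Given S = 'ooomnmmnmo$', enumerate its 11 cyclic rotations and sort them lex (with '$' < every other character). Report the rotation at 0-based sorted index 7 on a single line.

All 11 rotations (rotation i = S[i:]+S[:i]):
  rot[0] = ooomnmmnmo$
  rot[1] = oomnmmnmo$o
  rot[2] = omnmmnmo$oo
  rot[3] = mnmmnmo$ooo
  rot[4] = nmmnmo$ooom
  rot[5] = mmnmo$ooomn
  rot[6] = mnmo$ooomnm
  rot[7] = nmo$ooomnmm
  rot[8] = mo$ooomnmmn
  rot[9] = o$ooomnmmnm
  rot[10] = $ooomnmmnmo
Sorted (with $ < everything):
  sorted[0] = $ooomnmmnmo
  sorted[1] = mmnmo$ooomn
  sorted[2] = mnmmnmo$ooo
  sorted[3] = mnmo$ooomnm
  sorted[4] = mo$ooomnmmn
  sorted[5] = nmmnmo$ooom
  sorted[6] = nmo$ooomnmm
  sorted[7] = o$ooomnmmnm
  sorted[8] = omnmmnmo$oo
  sorted[9] = oomnmmnmo$o
  sorted[10] = ooomnmmnmo$
sorted[7] = o$ooomnmmnm

Answer: o$ooomnmmnm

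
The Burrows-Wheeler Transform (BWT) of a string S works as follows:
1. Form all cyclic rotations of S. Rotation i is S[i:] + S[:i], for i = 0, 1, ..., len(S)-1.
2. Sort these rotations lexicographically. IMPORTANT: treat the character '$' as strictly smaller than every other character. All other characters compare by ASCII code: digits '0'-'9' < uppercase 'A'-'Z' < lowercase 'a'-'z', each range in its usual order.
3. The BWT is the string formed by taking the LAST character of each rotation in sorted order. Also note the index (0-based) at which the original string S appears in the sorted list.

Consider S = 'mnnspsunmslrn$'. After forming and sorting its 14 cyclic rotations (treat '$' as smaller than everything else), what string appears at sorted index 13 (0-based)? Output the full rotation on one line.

Answer: unmslrn$mnnsps

Derivation:
All 14 rotations (rotation i = S[i:]+S[:i]):
  rot[0] = mnnspsunmslrn$
  rot[1] = nnspsunmslrn$m
  rot[2] = nspsunmslrn$mn
  rot[3] = spsunmslrn$mnn
  rot[4] = psunmslrn$mnns
  rot[5] = sunmslrn$mnnsp
  rot[6] = unmslrn$mnnsps
  rot[7] = nmslrn$mnnspsu
  rot[8] = mslrn$mnnspsun
  rot[9] = slrn$mnnspsunm
  rot[10] = lrn$mnnspsunms
  rot[11] = rn$mnnspsunmsl
  rot[12] = n$mnnspsunmslr
  rot[13] = $mnnspsunmslrn
Sorted (with $ < everything):
  sorted[0] = $mnnspsunmslrn
  sorted[1] = lrn$mnnspsunms
  sorted[2] = mnnspsunmslrn$
  sorted[3] = mslrn$mnnspsun
  sorted[4] = n$mnnspsunmslr
  sorted[5] = nmslrn$mnnspsu
  sorted[6] = nnspsunmslrn$m
  sorted[7] = nspsunmslrn$mn
  sorted[8] = psunmslrn$mnns
  sorted[9] = rn$mnnspsunmsl
  sorted[10] = slrn$mnnspsunm
  sorted[11] = spsunmslrn$mnn
  sorted[12] = sunmslrn$mnnsp
  sorted[13] = unmslrn$mnnsps
sorted[13] = unmslrn$mnnsps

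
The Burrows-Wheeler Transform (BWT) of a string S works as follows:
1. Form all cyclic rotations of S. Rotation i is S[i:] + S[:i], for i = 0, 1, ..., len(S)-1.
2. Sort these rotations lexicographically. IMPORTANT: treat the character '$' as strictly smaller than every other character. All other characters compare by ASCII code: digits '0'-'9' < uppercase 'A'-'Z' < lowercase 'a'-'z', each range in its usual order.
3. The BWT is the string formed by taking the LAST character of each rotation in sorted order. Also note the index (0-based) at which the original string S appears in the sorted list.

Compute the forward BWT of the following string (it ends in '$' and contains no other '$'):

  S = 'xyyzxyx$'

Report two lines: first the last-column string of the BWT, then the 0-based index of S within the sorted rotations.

Answer: xyz$xxyy
3

Derivation:
All 8 rotations (rotation i = S[i:]+S[:i]):
  rot[0] = xyyzxyx$
  rot[1] = yyzxyx$x
  rot[2] = yzxyx$xy
  rot[3] = zxyx$xyy
  rot[4] = xyx$xyyz
  rot[5] = yx$xyyzx
  rot[6] = x$xyyzxy
  rot[7] = $xyyzxyx
Sorted (with $ < everything):
  sorted[0] = $xyyzxyx  (last char: 'x')
  sorted[1] = x$xyyzxy  (last char: 'y')
  sorted[2] = xyx$xyyz  (last char: 'z')
  sorted[3] = xyyzxyx$  (last char: '$')
  sorted[4] = yx$xyyzx  (last char: 'x')
  sorted[5] = yyzxyx$x  (last char: 'x')
  sorted[6] = yzxyx$xy  (last char: 'y')
  sorted[7] = zxyx$xyy  (last char: 'y')
Last column: xyz$xxyy
Original string S is at sorted index 3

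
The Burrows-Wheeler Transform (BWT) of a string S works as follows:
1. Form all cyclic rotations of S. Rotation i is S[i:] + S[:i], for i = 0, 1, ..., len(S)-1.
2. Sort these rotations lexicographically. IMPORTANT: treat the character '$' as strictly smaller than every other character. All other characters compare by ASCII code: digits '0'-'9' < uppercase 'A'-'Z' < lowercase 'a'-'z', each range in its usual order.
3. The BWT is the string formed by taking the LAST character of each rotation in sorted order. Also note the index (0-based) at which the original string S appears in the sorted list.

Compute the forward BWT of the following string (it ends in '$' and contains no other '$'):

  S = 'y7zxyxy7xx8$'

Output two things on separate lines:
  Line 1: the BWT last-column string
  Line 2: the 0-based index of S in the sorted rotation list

All 12 rotations (rotation i = S[i:]+S[:i]):
  rot[0] = y7zxyxy7xx8$
  rot[1] = 7zxyxy7xx8$y
  rot[2] = zxyxy7xx8$y7
  rot[3] = xyxy7xx8$y7z
  rot[4] = yxy7xx8$y7zx
  rot[5] = xy7xx8$y7zxy
  rot[6] = y7xx8$y7zxyx
  rot[7] = 7xx8$y7zxyxy
  rot[8] = xx8$y7zxyxy7
  rot[9] = x8$y7zxyxy7x
  rot[10] = 8$y7zxyxy7xx
  rot[11] = $y7zxyxy7xx8
Sorted (with $ < everything):
  sorted[0] = $y7zxyxy7xx8  (last char: '8')
  sorted[1] = 7xx8$y7zxyxy  (last char: 'y')
  sorted[2] = 7zxyxy7xx8$y  (last char: 'y')
  sorted[3] = 8$y7zxyxy7xx  (last char: 'x')
  sorted[4] = x8$y7zxyxy7x  (last char: 'x')
  sorted[5] = xx8$y7zxyxy7  (last char: '7')
  sorted[6] = xy7xx8$y7zxy  (last char: 'y')
  sorted[7] = xyxy7xx8$y7z  (last char: 'z')
  sorted[8] = y7xx8$y7zxyx  (last char: 'x')
  sorted[9] = y7zxyxy7xx8$  (last char: '$')
  sorted[10] = yxy7xx8$y7zx  (last char: 'x')
  sorted[11] = zxyxy7xx8$y7  (last char: '7')
Last column: 8yyxx7yzx$x7
Original string S is at sorted index 9

Answer: 8yyxx7yzx$x7
9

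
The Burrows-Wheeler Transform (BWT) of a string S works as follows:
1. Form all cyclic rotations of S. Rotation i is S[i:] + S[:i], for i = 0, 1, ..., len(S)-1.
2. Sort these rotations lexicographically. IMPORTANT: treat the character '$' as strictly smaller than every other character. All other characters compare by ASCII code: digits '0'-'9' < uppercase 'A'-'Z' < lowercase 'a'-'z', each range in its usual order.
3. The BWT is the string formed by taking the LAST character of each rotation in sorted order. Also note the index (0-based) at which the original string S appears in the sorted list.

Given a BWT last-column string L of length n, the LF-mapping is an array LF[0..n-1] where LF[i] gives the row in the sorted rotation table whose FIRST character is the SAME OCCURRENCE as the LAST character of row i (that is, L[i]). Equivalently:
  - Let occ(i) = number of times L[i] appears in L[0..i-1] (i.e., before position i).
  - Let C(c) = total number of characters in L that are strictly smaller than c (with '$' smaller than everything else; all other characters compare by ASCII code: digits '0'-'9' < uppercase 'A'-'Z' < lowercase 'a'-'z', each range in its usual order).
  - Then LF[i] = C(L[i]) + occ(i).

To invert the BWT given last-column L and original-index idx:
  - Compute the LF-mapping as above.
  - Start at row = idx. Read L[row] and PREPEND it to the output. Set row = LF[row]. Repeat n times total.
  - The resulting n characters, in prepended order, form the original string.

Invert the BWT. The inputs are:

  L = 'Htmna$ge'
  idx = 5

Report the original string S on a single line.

LF mapping: 1 7 5 6 2 0 4 3
Walk LF starting at row 5, prepending L[row]:
  step 1: row=5, L[5]='$', prepend. Next row=LF[5]=0
  step 2: row=0, L[0]='H', prepend. Next row=LF[0]=1
  step 3: row=1, L[1]='t', prepend. Next row=LF[1]=7
  step 4: row=7, L[7]='e', prepend. Next row=LF[7]=3
  step 5: row=3, L[3]='n', prepend. Next row=LF[3]=6
  step 6: row=6, L[6]='g', prepend. Next row=LF[6]=4
  step 7: row=4, L[4]='a', prepend. Next row=LF[4]=2
  step 8: row=2, L[2]='m', prepend. Next row=LF[2]=5
Reversed output: magnetH$

Answer: magnetH$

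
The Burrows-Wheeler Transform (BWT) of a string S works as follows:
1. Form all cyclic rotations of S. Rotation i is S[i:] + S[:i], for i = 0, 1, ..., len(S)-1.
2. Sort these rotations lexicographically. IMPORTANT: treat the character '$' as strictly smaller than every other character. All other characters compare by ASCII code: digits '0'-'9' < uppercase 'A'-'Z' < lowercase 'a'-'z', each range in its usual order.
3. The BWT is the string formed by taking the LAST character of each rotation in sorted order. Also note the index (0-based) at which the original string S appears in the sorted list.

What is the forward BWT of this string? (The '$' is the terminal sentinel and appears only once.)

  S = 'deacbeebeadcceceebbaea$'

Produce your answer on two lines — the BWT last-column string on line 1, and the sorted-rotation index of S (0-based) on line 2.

Answer: aeeebbeecadcea$adbeeccb
14

Derivation:
All 23 rotations (rotation i = S[i:]+S[:i]):
  rot[0] = deacbeebeadcceceebbaea$
  rot[1] = eacbeebeadcceceebbaea$d
  rot[2] = acbeebeadcceceebbaea$de
  rot[3] = cbeebeadcceceebbaea$dea
  rot[4] = beebeadcceceebbaea$deac
  rot[5] = eebeadcceceebbaea$deacb
  rot[6] = ebeadcceceebbaea$deacbe
  rot[7] = beadcceceebbaea$deacbee
  rot[8] = eadcceceebbaea$deacbeeb
  rot[9] = adcceceebbaea$deacbeebe
  rot[10] = dcceceebbaea$deacbeebea
  rot[11] = cceceebbaea$deacbeebead
  rot[12] = ceceebbaea$deacbeebeadc
  rot[13] = eceebbaea$deacbeebeadcc
  rot[14] = ceebbaea$deacbeebeadcce
  rot[15] = eebbaea$deacbeebeadccec
  rot[16] = ebbaea$deacbeebeadccece
  rot[17] = bbaea$deacbeebeadccecee
  rot[18] = baea$deacbeebeadcceceeb
  rot[19] = aea$deacbeebeadcceceebb
  rot[20] = ea$deacbeebeadcceceebba
  rot[21] = a$deacbeebeadcceceebbae
  rot[22] = $deacbeebeadcceceebbaea
Sorted (with $ < everything):
  sorted[0] = $deacbeebeadcceceebbaea  (last char: 'a')
  sorted[1] = a$deacbeebeadcceceebbae  (last char: 'e')
  sorted[2] = acbeebeadcceceebbaea$de  (last char: 'e')
  sorted[3] = adcceceebbaea$deacbeebe  (last char: 'e')
  sorted[4] = aea$deacbeebeadcceceebb  (last char: 'b')
  sorted[5] = baea$deacbeebeadcceceeb  (last char: 'b')
  sorted[6] = bbaea$deacbeebeadccecee  (last char: 'e')
  sorted[7] = beadcceceebbaea$deacbee  (last char: 'e')
  sorted[8] = beebeadcceceebbaea$deac  (last char: 'c')
  sorted[9] = cbeebeadcceceebbaea$dea  (last char: 'a')
  sorted[10] = cceceebbaea$deacbeebead  (last char: 'd')
  sorted[11] = ceceebbaea$deacbeebeadc  (last char: 'c')
  sorted[12] = ceebbaea$deacbeebeadcce  (last char: 'e')
  sorted[13] = dcceceebbaea$deacbeebea  (last char: 'a')
  sorted[14] = deacbeebeadcceceebbaea$  (last char: '$')
  sorted[15] = ea$deacbeebeadcceceebba  (last char: 'a')
  sorted[16] = eacbeebeadcceceebbaea$d  (last char: 'd')
  sorted[17] = eadcceceebbaea$deacbeeb  (last char: 'b')
  sorted[18] = ebbaea$deacbeebeadccece  (last char: 'e')
  sorted[19] = ebeadcceceebbaea$deacbe  (last char: 'e')
  sorted[20] = eceebbaea$deacbeebeadcc  (last char: 'c')
  sorted[21] = eebbaea$deacbeebeadccec  (last char: 'c')
  sorted[22] = eebeadcceceebbaea$deacb  (last char: 'b')
Last column: aeeebbeecadcea$adbeeccb
Original string S is at sorted index 14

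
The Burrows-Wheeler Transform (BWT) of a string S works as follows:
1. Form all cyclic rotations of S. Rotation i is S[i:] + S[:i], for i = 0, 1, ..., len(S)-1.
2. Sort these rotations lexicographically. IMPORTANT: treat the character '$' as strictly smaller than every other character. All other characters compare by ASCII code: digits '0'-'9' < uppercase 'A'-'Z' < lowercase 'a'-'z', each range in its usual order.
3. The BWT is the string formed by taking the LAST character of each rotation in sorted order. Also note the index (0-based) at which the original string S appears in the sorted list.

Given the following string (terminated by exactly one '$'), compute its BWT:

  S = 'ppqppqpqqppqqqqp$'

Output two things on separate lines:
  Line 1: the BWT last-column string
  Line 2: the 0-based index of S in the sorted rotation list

All 17 rotations (rotation i = S[i:]+S[:i]):
  rot[0] = ppqppqpqqppqqqqp$
  rot[1] = pqppqpqqppqqqqp$p
  rot[2] = qppqpqqppqqqqp$pp
  rot[3] = ppqpqqppqqqqp$ppq
  rot[4] = pqpqqppqqqqp$ppqp
  rot[5] = qpqqppqqqqp$ppqpp
  rot[6] = pqqppqqqqp$ppqppq
  rot[7] = qqppqqqqp$ppqppqp
  rot[8] = qppqqqqp$ppqppqpq
  rot[9] = ppqqqqp$ppqppqpqq
  rot[10] = pqqqqp$ppqppqpqqp
  rot[11] = qqqqp$ppqppqpqqpp
  rot[12] = qqqp$ppqppqpqqppq
  rot[13] = qqp$ppqppqpqqppqq
  rot[14] = qp$ppqppqpqqppqqq
  rot[15] = p$ppqppqpqqppqqqq
  rot[16] = $ppqppqpqqppqqqqp
Sorted (with $ < everything):
  sorted[0] = $ppqppqpqqppqqqqp  (last char: 'p')
  sorted[1] = p$ppqppqpqqppqqqq  (last char: 'q')
  sorted[2] = ppqppqpqqppqqqqp$  (last char: '$')
  sorted[3] = ppqpqqppqqqqp$ppq  (last char: 'q')
  sorted[4] = ppqqqqp$ppqppqpqq  (last char: 'q')
  sorted[5] = pqppqpqqppqqqqp$p  (last char: 'p')
  sorted[6] = pqpqqppqqqqp$ppqp  (last char: 'p')
  sorted[7] = pqqppqqqqp$ppqppq  (last char: 'q')
  sorted[8] = pqqqqp$ppqppqpqqp  (last char: 'p')
  sorted[9] = qp$ppqppqpqqppqqq  (last char: 'q')
  sorted[10] = qppqpqqppqqqqp$pp  (last char: 'p')
  sorted[11] = qppqqqqp$ppqppqpq  (last char: 'q')
  sorted[12] = qpqqppqqqqp$ppqpp  (last char: 'p')
  sorted[13] = qqp$ppqppqpqqppqq  (last char: 'q')
  sorted[14] = qqppqqqqp$ppqppqp  (last char: 'p')
  sorted[15] = qqqp$ppqppqpqqppq  (last char: 'q')
  sorted[16] = qqqqp$ppqppqpqqpp  (last char: 'p')
Last column: pq$qqppqpqpqpqpqp
Original string S is at sorted index 2

Answer: pq$qqppqpqpqpqpqp
2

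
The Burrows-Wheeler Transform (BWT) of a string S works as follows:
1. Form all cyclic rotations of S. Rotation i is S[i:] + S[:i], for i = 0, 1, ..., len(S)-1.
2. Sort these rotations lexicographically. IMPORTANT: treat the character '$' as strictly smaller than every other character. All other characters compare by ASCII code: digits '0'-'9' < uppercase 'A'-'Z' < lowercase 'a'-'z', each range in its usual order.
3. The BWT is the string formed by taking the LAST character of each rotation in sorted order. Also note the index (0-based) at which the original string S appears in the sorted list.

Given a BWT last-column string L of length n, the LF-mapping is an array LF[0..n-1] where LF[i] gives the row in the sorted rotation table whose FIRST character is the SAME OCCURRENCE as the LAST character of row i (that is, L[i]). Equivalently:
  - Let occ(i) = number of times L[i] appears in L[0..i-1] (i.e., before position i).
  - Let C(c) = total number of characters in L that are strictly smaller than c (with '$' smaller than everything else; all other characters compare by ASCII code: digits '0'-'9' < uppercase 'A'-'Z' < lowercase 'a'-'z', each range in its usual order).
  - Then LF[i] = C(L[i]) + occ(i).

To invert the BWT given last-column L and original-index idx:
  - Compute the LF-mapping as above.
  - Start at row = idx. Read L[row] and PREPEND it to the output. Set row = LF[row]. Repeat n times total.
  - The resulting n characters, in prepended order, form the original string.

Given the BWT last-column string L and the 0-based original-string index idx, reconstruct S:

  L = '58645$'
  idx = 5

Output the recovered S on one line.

LF mapping: 2 5 4 1 3 0
Walk LF starting at row 5, prepending L[row]:
  step 1: row=5, L[5]='$', prepend. Next row=LF[5]=0
  step 2: row=0, L[0]='5', prepend. Next row=LF[0]=2
  step 3: row=2, L[2]='6', prepend. Next row=LF[2]=4
  step 4: row=4, L[4]='5', prepend. Next row=LF[4]=3
  step 5: row=3, L[3]='4', prepend. Next row=LF[3]=1
  step 6: row=1, L[1]='8', prepend. Next row=LF[1]=5
Reversed output: 84565$

Answer: 84565$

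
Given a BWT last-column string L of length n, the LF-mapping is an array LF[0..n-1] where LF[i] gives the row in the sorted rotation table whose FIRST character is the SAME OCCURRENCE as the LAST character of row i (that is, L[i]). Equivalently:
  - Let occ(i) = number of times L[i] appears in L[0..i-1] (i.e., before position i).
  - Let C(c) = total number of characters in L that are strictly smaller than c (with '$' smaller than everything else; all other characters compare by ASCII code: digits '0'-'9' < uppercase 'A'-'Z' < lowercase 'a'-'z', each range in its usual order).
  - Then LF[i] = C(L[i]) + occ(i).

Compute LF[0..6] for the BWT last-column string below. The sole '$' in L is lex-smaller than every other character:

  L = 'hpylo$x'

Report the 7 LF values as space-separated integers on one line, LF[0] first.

Char counts: '$':1, 'h':1, 'l':1, 'o':1, 'p':1, 'x':1, 'y':1
C (first-col start): C('$')=0, C('h')=1, C('l')=2, C('o')=3, C('p')=4, C('x')=5, C('y')=6
L[0]='h': occ=0, LF[0]=C('h')+0=1+0=1
L[1]='p': occ=0, LF[1]=C('p')+0=4+0=4
L[2]='y': occ=0, LF[2]=C('y')+0=6+0=6
L[3]='l': occ=0, LF[3]=C('l')+0=2+0=2
L[4]='o': occ=0, LF[4]=C('o')+0=3+0=3
L[5]='$': occ=0, LF[5]=C('$')+0=0+0=0
L[6]='x': occ=0, LF[6]=C('x')+0=5+0=5

Answer: 1 4 6 2 3 0 5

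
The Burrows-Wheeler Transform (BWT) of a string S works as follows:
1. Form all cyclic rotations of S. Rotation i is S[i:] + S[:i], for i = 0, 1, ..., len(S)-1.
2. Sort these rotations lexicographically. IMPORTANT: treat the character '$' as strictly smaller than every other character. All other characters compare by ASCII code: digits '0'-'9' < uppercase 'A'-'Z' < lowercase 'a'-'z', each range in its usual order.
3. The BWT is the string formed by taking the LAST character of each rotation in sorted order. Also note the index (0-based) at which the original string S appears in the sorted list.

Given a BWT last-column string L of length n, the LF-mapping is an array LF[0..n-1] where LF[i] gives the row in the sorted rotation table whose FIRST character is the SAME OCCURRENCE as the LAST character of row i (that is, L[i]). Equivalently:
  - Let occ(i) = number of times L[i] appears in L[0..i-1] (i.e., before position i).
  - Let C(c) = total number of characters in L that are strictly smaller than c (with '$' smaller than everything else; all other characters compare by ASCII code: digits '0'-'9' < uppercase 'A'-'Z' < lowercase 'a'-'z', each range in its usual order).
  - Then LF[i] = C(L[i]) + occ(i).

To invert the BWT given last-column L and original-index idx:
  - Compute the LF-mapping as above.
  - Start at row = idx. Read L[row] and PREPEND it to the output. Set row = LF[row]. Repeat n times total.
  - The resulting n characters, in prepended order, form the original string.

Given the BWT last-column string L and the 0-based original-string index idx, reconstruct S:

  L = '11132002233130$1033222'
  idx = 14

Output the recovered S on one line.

LF mapping: 5 6 7 16 10 1 2 11 12 17 18 8 19 3 0 9 4 20 21 13 14 15
Walk LF starting at row 14, prepending L[row]:
  step 1: row=14, L[14]='$', prepend. Next row=LF[14]=0
  step 2: row=0, L[0]='1', prepend. Next row=LF[0]=5
  step 3: row=5, L[5]='0', prepend. Next row=LF[5]=1
  step 4: row=1, L[1]='1', prepend. Next row=LF[1]=6
  step 5: row=6, L[6]='0', prepend. Next row=LF[6]=2
  step 6: row=2, L[2]='1', prepend. Next row=LF[2]=7
  step 7: row=7, L[7]='2', prepend. Next row=LF[7]=11
  step 8: row=11, L[11]='1', prepend. Next row=LF[11]=8
  step 9: row=8, L[8]='2', prepend. Next row=LF[8]=12
  step 10: row=12, L[12]='3', prepend. Next row=LF[12]=19
  step 11: row=19, L[19]='2', prepend. Next row=LF[19]=13
  step 12: row=13, L[13]='0', prepend. Next row=LF[13]=3
  step 13: row=3, L[3]='3', prepend. Next row=LF[3]=16
  step 14: row=16, L[16]='0', prepend. Next row=LF[16]=4
  step 15: row=4, L[4]='2', prepend. Next row=LF[4]=10
  step 16: row=10, L[10]='3', prepend. Next row=LF[10]=18
  step 17: row=18, L[18]='3', prepend. Next row=LF[18]=21
  step 18: row=21, L[21]='2', prepend. Next row=LF[21]=15
  step 19: row=15, L[15]='1', prepend. Next row=LF[15]=9
  step 20: row=9, L[9]='3', prepend. Next row=LF[9]=17
  step 21: row=17, L[17]='3', prepend. Next row=LF[17]=20
  step 22: row=20, L[20]='2', prepend. Next row=LF[20]=14
Reversed output: 233123320302321210101$

Answer: 233123320302321210101$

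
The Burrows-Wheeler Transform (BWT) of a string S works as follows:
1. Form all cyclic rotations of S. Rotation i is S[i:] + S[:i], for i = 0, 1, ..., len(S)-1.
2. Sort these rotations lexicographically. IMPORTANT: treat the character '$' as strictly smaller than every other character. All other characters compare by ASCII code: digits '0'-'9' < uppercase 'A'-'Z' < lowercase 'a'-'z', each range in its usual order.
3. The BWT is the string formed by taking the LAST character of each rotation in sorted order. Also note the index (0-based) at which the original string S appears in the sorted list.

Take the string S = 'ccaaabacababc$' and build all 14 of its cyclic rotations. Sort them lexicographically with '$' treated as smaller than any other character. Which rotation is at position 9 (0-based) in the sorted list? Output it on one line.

Answer: bc$ccaaabacaba

Derivation:
All 14 rotations (rotation i = S[i:]+S[:i]):
  rot[0] = ccaaabacababc$
  rot[1] = caaabacababc$c
  rot[2] = aaabacababc$cc
  rot[3] = aabacababc$cca
  rot[4] = abacababc$ccaa
  rot[5] = bacababc$ccaaa
  rot[6] = acababc$ccaaab
  rot[7] = cababc$ccaaaba
  rot[8] = ababc$ccaaabac
  rot[9] = babc$ccaaabaca
  rot[10] = abc$ccaaabacab
  rot[11] = bc$ccaaabacaba
  rot[12] = c$ccaaabacabab
  rot[13] = $ccaaabacababc
Sorted (with $ < everything):
  sorted[0] = $ccaaabacababc
  sorted[1] = aaabacababc$cc
  sorted[2] = aabacababc$cca
  sorted[3] = ababc$ccaaabac
  sorted[4] = abacababc$ccaa
  sorted[5] = abc$ccaaabacab
  sorted[6] = acababc$ccaaab
  sorted[7] = babc$ccaaabaca
  sorted[8] = bacababc$ccaaa
  sorted[9] = bc$ccaaabacaba
  sorted[10] = c$ccaaabacabab
  sorted[11] = caaabacababc$c
  sorted[12] = cababc$ccaaaba
  sorted[13] = ccaaabacababc$
sorted[9] = bc$ccaaabacaba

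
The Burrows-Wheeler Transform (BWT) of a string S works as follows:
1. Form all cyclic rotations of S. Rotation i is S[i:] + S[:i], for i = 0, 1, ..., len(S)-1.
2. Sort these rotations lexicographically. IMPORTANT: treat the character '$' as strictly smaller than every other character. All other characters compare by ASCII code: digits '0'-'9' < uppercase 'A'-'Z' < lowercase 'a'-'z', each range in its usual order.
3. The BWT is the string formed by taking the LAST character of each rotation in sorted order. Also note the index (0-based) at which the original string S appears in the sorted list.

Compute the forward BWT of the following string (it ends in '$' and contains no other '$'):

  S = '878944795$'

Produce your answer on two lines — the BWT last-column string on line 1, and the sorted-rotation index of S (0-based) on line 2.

Answer: 594984$787
6

Derivation:
All 10 rotations (rotation i = S[i:]+S[:i]):
  rot[0] = 878944795$
  rot[1] = 78944795$8
  rot[2] = 8944795$87
  rot[3] = 944795$878
  rot[4] = 44795$8789
  rot[5] = 4795$87894
  rot[6] = 795$878944
  rot[7] = 95$8789447
  rot[8] = 5$87894479
  rot[9] = $878944795
Sorted (with $ < everything):
  sorted[0] = $878944795  (last char: '5')
  sorted[1] = 44795$8789  (last char: '9')
  sorted[2] = 4795$87894  (last char: '4')
  sorted[3] = 5$87894479  (last char: '9')
  sorted[4] = 78944795$8  (last char: '8')
  sorted[5] = 795$878944  (last char: '4')
  sorted[6] = 878944795$  (last char: '$')
  sorted[7] = 8944795$87  (last char: '7')
  sorted[8] = 944795$878  (last char: '8')
  sorted[9] = 95$8789447  (last char: '7')
Last column: 594984$787
Original string S is at sorted index 6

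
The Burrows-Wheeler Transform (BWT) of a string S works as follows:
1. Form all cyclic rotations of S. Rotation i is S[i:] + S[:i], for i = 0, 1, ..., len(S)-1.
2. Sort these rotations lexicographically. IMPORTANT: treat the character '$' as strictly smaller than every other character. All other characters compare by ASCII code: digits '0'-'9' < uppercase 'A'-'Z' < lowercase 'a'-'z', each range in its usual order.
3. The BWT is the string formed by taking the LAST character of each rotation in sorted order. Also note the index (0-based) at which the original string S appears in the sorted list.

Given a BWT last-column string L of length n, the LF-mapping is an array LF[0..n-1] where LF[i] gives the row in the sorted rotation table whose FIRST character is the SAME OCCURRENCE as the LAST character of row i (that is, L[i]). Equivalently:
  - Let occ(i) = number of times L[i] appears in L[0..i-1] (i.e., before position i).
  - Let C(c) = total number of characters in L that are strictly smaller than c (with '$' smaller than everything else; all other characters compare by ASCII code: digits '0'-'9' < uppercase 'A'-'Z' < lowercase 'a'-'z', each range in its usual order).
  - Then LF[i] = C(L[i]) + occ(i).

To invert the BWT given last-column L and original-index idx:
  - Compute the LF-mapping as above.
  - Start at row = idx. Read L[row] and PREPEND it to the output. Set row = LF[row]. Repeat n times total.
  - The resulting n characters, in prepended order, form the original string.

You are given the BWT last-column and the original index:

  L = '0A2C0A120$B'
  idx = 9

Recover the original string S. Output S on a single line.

LF mapping: 1 7 5 10 2 8 4 6 3 0 9
Walk LF starting at row 9, prepending L[row]:
  step 1: row=9, L[9]='$', prepend. Next row=LF[9]=0
  step 2: row=0, L[0]='0', prepend. Next row=LF[0]=1
  step 3: row=1, L[1]='A', prepend. Next row=LF[1]=7
  step 4: row=7, L[7]='2', prepend. Next row=LF[7]=6
  step 5: row=6, L[6]='1', prepend. Next row=LF[6]=4
  step 6: row=4, L[4]='0', prepend. Next row=LF[4]=2
  step 7: row=2, L[2]='2', prepend. Next row=LF[2]=5
  step 8: row=5, L[5]='A', prepend. Next row=LF[5]=8
  step 9: row=8, L[8]='0', prepend. Next row=LF[8]=3
  step 10: row=3, L[3]='C', prepend. Next row=LF[3]=10
  step 11: row=10, L[10]='B', prepend. Next row=LF[10]=9
Reversed output: BC0A2012A0$

Answer: BC0A2012A0$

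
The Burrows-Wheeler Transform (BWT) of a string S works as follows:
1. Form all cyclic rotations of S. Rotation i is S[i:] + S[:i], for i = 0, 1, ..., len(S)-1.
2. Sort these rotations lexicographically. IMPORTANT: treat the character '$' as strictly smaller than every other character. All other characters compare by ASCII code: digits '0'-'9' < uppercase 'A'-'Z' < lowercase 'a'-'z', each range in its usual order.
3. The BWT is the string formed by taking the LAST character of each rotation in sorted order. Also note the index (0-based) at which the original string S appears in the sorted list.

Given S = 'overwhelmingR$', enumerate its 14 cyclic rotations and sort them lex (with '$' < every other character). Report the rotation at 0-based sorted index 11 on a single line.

Answer: rwhelmingR$ove

Derivation:
All 14 rotations (rotation i = S[i:]+S[:i]):
  rot[0] = overwhelmingR$
  rot[1] = verwhelmingR$o
  rot[2] = erwhelmingR$ov
  rot[3] = rwhelmingR$ove
  rot[4] = whelmingR$over
  rot[5] = helmingR$overw
  rot[6] = elmingR$overwh
  rot[7] = lmingR$overwhe
  rot[8] = mingR$overwhel
  rot[9] = ingR$overwhelm
  rot[10] = ngR$overwhelmi
  rot[11] = gR$overwhelmin
  rot[12] = R$overwhelming
  rot[13] = $overwhelmingR
Sorted (with $ < everything):
  sorted[0] = $overwhelmingR
  sorted[1] = R$overwhelming
  sorted[2] = elmingR$overwh
  sorted[3] = erwhelmingR$ov
  sorted[4] = gR$overwhelmin
  sorted[5] = helmingR$overw
  sorted[6] = ingR$overwhelm
  sorted[7] = lmingR$overwhe
  sorted[8] = mingR$overwhel
  sorted[9] = ngR$overwhelmi
  sorted[10] = overwhelmingR$
  sorted[11] = rwhelmingR$ove
  sorted[12] = verwhelmingR$o
  sorted[13] = whelmingR$over
sorted[11] = rwhelmingR$ove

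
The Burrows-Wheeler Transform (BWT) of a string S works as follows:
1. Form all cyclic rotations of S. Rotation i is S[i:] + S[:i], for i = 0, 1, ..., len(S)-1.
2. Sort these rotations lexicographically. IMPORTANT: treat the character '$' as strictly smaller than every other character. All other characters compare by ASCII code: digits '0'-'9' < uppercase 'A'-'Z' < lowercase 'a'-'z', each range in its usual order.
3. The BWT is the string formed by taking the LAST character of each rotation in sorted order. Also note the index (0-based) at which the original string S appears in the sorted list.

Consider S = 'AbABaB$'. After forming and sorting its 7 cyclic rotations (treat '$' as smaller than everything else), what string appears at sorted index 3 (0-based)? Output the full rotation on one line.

All 7 rotations (rotation i = S[i:]+S[:i]):
  rot[0] = AbABaB$
  rot[1] = bABaB$A
  rot[2] = ABaB$Ab
  rot[3] = BaB$AbA
  rot[4] = aB$AbAB
  rot[5] = B$AbABa
  rot[6] = $AbABaB
Sorted (with $ < everything):
  sorted[0] = $AbABaB
  sorted[1] = ABaB$Ab
  sorted[2] = AbABaB$
  sorted[3] = B$AbABa
  sorted[4] = BaB$AbA
  sorted[5] = aB$AbAB
  sorted[6] = bABaB$A
sorted[3] = B$AbABa

Answer: B$AbABa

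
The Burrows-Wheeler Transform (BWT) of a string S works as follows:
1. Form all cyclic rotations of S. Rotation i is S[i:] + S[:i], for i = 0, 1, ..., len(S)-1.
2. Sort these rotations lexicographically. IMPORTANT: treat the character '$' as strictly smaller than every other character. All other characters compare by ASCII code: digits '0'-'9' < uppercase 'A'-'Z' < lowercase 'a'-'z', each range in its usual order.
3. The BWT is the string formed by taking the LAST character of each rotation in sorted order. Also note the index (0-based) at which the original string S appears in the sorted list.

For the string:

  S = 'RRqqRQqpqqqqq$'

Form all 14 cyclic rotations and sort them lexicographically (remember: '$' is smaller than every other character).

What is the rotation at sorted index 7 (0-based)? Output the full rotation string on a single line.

Answer: qRQqpqqqqq$RRq

Derivation:
All 14 rotations (rotation i = S[i:]+S[:i]):
  rot[0] = RRqqRQqpqqqqq$
  rot[1] = RqqRQqpqqqqq$R
  rot[2] = qqRQqpqqqqq$RR
  rot[3] = qRQqpqqqqq$RRq
  rot[4] = RQqpqqqqq$RRqq
  rot[5] = Qqpqqqqq$RRqqR
  rot[6] = qpqqqqq$RRqqRQ
  rot[7] = pqqqqq$RRqqRQq
  rot[8] = qqqqq$RRqqRQqp
  rot[9] = qqqq$RRqqRQqpq
  rot[10] = qqq$RRqqRQqpqq
  rot[11] = qq$RRqqRQqpqqq
  rot[12] = q$RRqqRQqpqqqq
  rot[13] = $RRqqRQqpqqqqq
Sorted (with $ < everything):
  sorted[0] = $RRqqRQqpqqqqq
  sorted[1] = Qqpqqqqq$RRqqR
  sorted[2] = RQqpqqqqq$RRqq
  sorted[3] = RRqqRQqpqqqqq$
  sorted[4] = RqqRQqpqqqqq$R
  sorted[5] = pqqqqq$RRqqRQq
  sorted[6] = q$RRqqRQqpqqqq
  sorted[7] = qRQqpqqqqq$RRq
  sorted[8] = qpqqqqq$RRqqRQ
  sorted[9] = qq$RRqqRQqpqqq
  sorted[10] = qqRQqpqqqqq$RR
  sorted[11] = qqq$RRqqRQqpqq
  sorted[12] = qqqq$RRqqRQqpq
  sorted[13] = qqqqq$RRqqRQqp
sorted[7] = qRQqpqqqqq$RRq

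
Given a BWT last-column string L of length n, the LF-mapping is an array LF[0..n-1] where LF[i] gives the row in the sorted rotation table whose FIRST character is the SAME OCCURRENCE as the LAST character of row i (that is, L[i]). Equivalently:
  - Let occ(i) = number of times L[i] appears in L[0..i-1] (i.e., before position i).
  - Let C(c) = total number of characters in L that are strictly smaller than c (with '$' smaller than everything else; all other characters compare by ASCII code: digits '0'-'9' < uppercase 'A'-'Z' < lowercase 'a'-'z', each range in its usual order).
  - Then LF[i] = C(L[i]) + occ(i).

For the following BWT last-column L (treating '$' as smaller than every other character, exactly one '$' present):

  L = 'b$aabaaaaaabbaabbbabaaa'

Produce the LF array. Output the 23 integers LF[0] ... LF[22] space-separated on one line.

Answer: 15 0 1 2 16 3 4 5 6 7 8 17 18 9 10 19 20 21 11 22 12 13 14

Derivation:
Char counts: '$':1, 'a':14, 'b':8
C (first-col start): C('$')=0, C('a')=1, C('b')=15
L[0]='b': occ=0, LF[0]=C('b')+0=15+0=15
L[1]='$': occ=0, LF[1]=C('$')+0=0+0=0
L[2]='a': occ=0, LF[2]=C('a')+0=1+0=1
L[3]='a': occ=1, LF[3]=C('a')+1=1+1=2
L[4]='b': occ=1, LF[4]=C('b')+1=15+1=16
L[5]='a': occ=2, LF[5]=C('a')+2=1+2=3
L[6]='a': occ=3, LF[6]=C('a')+3=1+3=4
L[7]='a': occ=4, LF[7]=C('a')+4=1+4=5
L[8]='a': occ=5, LF[8]=C('a')+5=1+5=6
L[9]='a': occ=6, LF[9]=C('a')+6=1+6=7
L[10]='a': occ=7, LF[10]=C('a')+7=1+7=8
L[11]='b': occ=2, LF[11]=C('b')+2=15+2=17
L[12]='b': occ=3, LF[12]=C('b')+3=15+3=18
L[13]='a': occ=8, LF[13]=C('a')+8=1+8=9
L[14]='a': occ=9, LF[14]=C('a')+9=1+9=10
L[15]='b': occ=4, LF[15]=C('b')+4=15+4=19
L[16]='b': occ=5, LF[16]=C('b')+5=15+5=20
L[17]='b': occ=6, LF[17]=C('b')+6=15+6=21
L[18]='a': occ=10, LF[18]=C('a')+10=1+10=11
L[19]='b': occ=7, LF[19]=C('b')+7=15+7=22
L[20]='a': occ=11, LF[20]=C('a')+11=1+11=12
L[21]='a': occ=12, LF[21]=C('a')+12=1+12=13
L[22]='a': occ=13, LF[22]=C('a')+13=1+13=14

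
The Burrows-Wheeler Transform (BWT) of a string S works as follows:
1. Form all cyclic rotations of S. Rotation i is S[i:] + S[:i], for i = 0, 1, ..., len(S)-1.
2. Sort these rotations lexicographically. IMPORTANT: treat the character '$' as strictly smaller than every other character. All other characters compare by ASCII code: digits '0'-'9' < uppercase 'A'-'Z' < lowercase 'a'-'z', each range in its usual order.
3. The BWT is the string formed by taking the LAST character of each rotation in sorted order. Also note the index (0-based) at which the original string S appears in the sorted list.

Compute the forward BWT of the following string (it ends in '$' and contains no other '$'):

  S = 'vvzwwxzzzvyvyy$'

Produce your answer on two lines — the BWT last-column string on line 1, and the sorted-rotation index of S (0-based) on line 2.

All 15 rotations (rotation i = S[i:]+S[:i]):
  rot[0] = vvzwwxzzzvyvyy$
  rot[1] = vzwwxzzzvyvyy$v
  rot[2] = zwwxzzzvyvyy$vv
  rot[3] = wwxzzzvyvyy$vvz
  rot[4] = wxzzzvyvyy$vvzw
  rot[5] = xzzzvyvyy$vvzww
  rot[6] = zzzvyvyy$vvzwwx
  rot[7] = zzvyvyy$vvzwwxz
  rot[8] = zvyvyy$vvzwwxzz
  rot[9] = vyvyy$vvzwwxzzz
  rot[10] = yvyy$vvzwwxzzzv
  rot[11] = vyy$vvzwwxzzzvy
  rot[12] = yy$vvzwwxzzzvyv
  rot[13] = y$vvzwwxzzzvyvy
  rot[14] = $vvzwwxzzzvyvyy
Sorted (with $ < everything):
  sorted[0] = $vvzwwxzzzvyvyy  (last char: 'y')
  sorted[1] = vvzwwxzzzvyvyy$  (last char: '$')
  sorted[2] = vyvyy$vvzwwxzzz  (last char: 'z')
  sorted[3] = vyy$vvzwwxzzzvy  (last char: 'y')
  sorted[4] = vzwwxzzzvyvyy$v  (last char: 'v')
  sorted[5] = wwxzzzvyvyy$vvz  (last char: 'z')
  sorted[6] = wxzzzvyvyy$vvzw  (last char: 'w')
  sorted[7] = xzzzvyvyy$vvzww  (last char: 'w')
  sorted[8] = y$vvzwwxzzzvyvy  (last char: 'y')
  sorted[9] = yvyy$vvzwwxzzzv  (last char: 'v')
  sorted[10] = yy$vvzwwxzzzvyv  (last char: 'v')
  sorted[11] = zvyvyy$vvzwwxzz  (last char: 'z')
  sorted[12] = zwwxzzzvyvyy$vv  (last char: 'v')
  sorted[13] = zzvyvyy$vvzwwxz  (last char: 'z')
  sorted[14] = zzzvyvyy$vvzwwx  (last char: 'x')
Last column: y$zyvzwwyvvzvzx
Original string S is at sorted index 1

Answer: y$zyvzwwyvvzvzx
1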